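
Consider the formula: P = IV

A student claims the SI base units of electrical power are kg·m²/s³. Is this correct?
Units of each symbol in P = IV:
  I (current): A
  V (voltage, in volts): kg·m²/(s³·A)

Multiplying the contributions: [A] · [kg·m²/(s³·A)]
Adding exponents of each base unit: kg: 1, m: 2, s: -3
SI base units of electrical power: kg·m²/s³

The claimed units kg·m²/s³ match the derived units, so the claim is correct.

Answer: Yes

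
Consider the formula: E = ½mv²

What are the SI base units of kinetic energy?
Units of each symbol in E = ½mv²:
  m (mass): kg
  v (speed): m/s  → to the power 2, contributes m²/s²
  The factor ½ is dimensionless.

Multiplying the contributions: [kg] · [m²/s²]
Adding exponents of each base unit: kg: 1, m: 2, s: -2
SI base units of kinetic energy: kg·m²/s²

Answer: kg·m²/s²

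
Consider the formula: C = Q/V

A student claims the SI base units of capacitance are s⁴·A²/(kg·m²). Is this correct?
Units of each symbol in C = Q/V:
  Q (charge, in coulombs): s·A
  V (voltage, in volts): kg·m²/(s³·A)  → in the denominator, contributes s³·A/(kg·m²)

Multiplying the contributions: [s·A] · [s³·A/(kg·m²)]
Adding exponents of each base unit: kg: -1, m: -2, s: 4, A: 2
SI base units of capacitance: s⁴·A²/(kg·m²)

The claimed units s⁴·A²/(kg·m²) match the derived units, so the claim is correct.

Answer: Yes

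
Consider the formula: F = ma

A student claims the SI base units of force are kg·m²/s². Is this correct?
Units of each symbol in F = ma:
  m (mass): kg
  a (acceleration): m/s²

Multiplying the contributions: [kg] · [m/s²]
Adding exponents of each base unit: kg: 1, m: 1, s: -2
SI base units of force: kg·m/s²

The claimed units kg·m²/s² (exponents kg: 1, m: 2, s: -2) do not match the derived units kg·m/s² (exponents kg: 1, m: 1, s: -2), so the claim is incorrect.

Answer: No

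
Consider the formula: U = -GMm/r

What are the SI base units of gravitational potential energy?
Units of each symbol in U = -GMm/r:
  G (gravitational constant): m³/(kg·s²)
  M (mass): kg
  m (mass): kg
  r (distance): m  → in the denominator, contributes 1/m
  The minus sign does not affect the units.

Multiplying the contributions: [m³/(kg·s²)] · [kg] · [kg] · [1/m]
Adding exponents of each base unit: kg: 1, m: 2, s: -2
SI base units of gravitational potential energy: kg·m²/s²

Answer: kg·m²/s²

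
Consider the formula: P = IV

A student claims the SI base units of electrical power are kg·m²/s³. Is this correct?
Units of each symbol in P = IV:
  I (current): A
  V (voltage, in volts): kg·m²/(s³·A)

Multiplying the contributions: [A] · [kg·m²/(s³·A)]
Adding exponents of each base unit: kg: 1, m: 2, s: -3
SI base units of electrical power: kg·m²/s³

The claimed units kg·m²/s³ match the derived units, so the claim is correct.

Answer: Yes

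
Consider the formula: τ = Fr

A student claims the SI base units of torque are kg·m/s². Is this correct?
Units of each symbol in τ = Fr:
  F (force): kg·m/s²
  r (lever arm): m

Multiplying the contributions: [kg·m/s²] · [m]
Adding exponents of each base unit: kg: 1, m: 2, s: -2
SI base units of torque: kg·m²/s²

The claimed units kg·m/s² (exponents kg: 1, m: 1, s: -2) do not match the derived units kg·m²/s² (exponents kg: 1, m: 2, s: -2), so the claim is incorrect.

Answer: No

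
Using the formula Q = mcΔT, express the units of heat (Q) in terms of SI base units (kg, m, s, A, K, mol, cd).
Units of each symbol in Q = mcΔT:
  m (mass): kg
  c (specific heat capacity, in J/(kg·K)): m²/(s²·K)
  ΔT (temperature change): K

Multiplying the contributions: [kg] · [m²/(s²·K)] · [K]
Adding exponents of each base unit: kg: 1, m: 2, s: -2
SI base units of heat: kg·m²/s²

Answer: kg·m²/s²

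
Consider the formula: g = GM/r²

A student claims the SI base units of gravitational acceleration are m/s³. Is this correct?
Units of each symbol in g = GM/r²:
  G (gravitational constant): m³/(kg·s²)
  M (mass): kg
  r (distance): m  → to the power 2 in the denominator, contributes 1/m²

Multiplying the contributions: [m³/(kg·s²)] · [kg] · [1/m²]
Adding exponents of each base unit: m: 1, s: -2
SI base units of gravitational acceleration: m/s²

The claimed units m/s³ (exponents m: 1, s: -3) do not match the derived units m/s² (exponents m: 1, s: -2), so the claim is incorrect.

Answer: No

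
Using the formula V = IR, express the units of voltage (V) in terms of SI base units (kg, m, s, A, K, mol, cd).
Units of each symbol in V = IR:
  I (current): A
  R (resistance, in ohms): kg·m²/(s³·A²)

Multiplying the contributions: [A] · [kg·m²/(s³·A²)]
Adding exponents of each base unit: kg: 1, m: 2, s: -3, A: -1
SI base units of voltage: kg·m²/(s³·A)

Answer: kg·m²/(s³·A)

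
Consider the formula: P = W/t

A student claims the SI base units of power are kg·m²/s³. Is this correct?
Units of each symbol in P = W/t:
  W (work): kg·m²/s²
  t (time): s  → in the denominator, contributes 1/s

Multiplying the contributions: [kg·m²/s²] · [1/s]
Adding exponents of each base unit: kg: 1, m: 2, s: -3
SI base units of power: kg·m²/s³

The claimed units kg·m²/s³ match the derived units, so the claim is correct.

Answer: Yes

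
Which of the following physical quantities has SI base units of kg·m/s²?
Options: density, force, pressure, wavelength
Checking the SI base units of each option:
  density (ρ = m/V): kg/m³  ✗
  force (F = ma): kg·m/s²  ✓ matches
  pressure (P = F/A): kg/(m·s²)  ✗
  wavelength (λ = v/f): m  ✗

Only force has units kg·m/s².

Answer: force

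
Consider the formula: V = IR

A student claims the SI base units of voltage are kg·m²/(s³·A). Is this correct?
Units of each symbol in V = IR:
  I (current): A
  R (resistance, in ohms): kg·m²/(s³·A²)

Multiplying the contributions: [A] · [kg·m²/(s³·A²)]
Adding exponents of each base unit: kg: 1, m: 2, s: -3, A: -1
SI base units of voltage: kg·m²/(s³·A)

The claimed units kg·m²/(s³·A) match the derived units, so the claim is correct.

Answer: Yes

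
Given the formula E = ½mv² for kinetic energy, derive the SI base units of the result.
Units of each symbol in E = ½mv²:
  m (mass): kg
  v (speed): m/s  → to the power 2, contributes m²/s²
  The factor ½ is dimensionless.

Multiplying the contributions: [kg] · [m²/s²]
Adding exponents of each base unit: kg: 1, m: 2, s: -2
SI base units of kinetic energy: kg·m²/s²

Answer: kg·m²/s²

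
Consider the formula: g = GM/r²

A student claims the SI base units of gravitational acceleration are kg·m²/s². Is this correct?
Units of each symbol in g = GM/r²:
  G (gravitational constant): m³/(kg·s²)
  M (mass): kg
  r (distance): m  → to the power 2 in the denominator, contributes 1/m²

Multiplying the contributions: [m³/(kg·s²)] · [kg] · [1/m²]
Adding exponents of each base unit: m: 1, s: -2
SI base units of gravitational acceleration: m/s²

The claimed units kg·m²/s² (exponents kg: 1, m: 2, s: -2) do not match the derived units m/s² (exponents m: 1, s: -2), so the claim is incorrect.

Answer: No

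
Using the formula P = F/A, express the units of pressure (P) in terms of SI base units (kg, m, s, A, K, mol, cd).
Units of each symbol in P = F/A:
  F (force): kg·m/s²
  A (area): m²  → in the denominator, contributes 1/m²

Multiplying the contributions: [kg·m/s²] · [1/m²]
Adding exponents of each base unit: kg: 1, m: -1, s: -2
SI base units of pressure: kg/(m·s²)

Answer: kg/(m·s²)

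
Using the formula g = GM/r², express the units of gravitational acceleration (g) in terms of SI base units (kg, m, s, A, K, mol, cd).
Units of each symbol in g = GM/r²:
  G (gravitational constant): m³/(kg·s²)
  M (mass): kg
  r (distance): m  → to the power 2 in the denominator, contributes 1/m²

Multiplying the contributions: [m³/(kg·s²)] · [kg] · [1/m²]
Adding exponents of each base unit: m: 1, s: -2
SI base units of gravitational acceleration: m/s²

Answer: m/s²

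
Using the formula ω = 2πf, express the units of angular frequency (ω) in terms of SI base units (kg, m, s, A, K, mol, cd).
Units of each symbol in ω = 2πf:
  f (frequency): 1/s
  The factor 2π is dimensionless.

Multiplying the contributions: [1/s]
Adding exponents of each base unit: s: -1
SI base units of angular frequency: 1/s

Answer: 1/s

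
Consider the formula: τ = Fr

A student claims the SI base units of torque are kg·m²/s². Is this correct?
Units of each symbol in τ = Fr:
  F (force): kg·m/s²
  r (lever arm): m

Multiplying the contributions: [kg·m/s²] · [m]
Adding exponents of each base unit: kg: 1, m: 2, s: -2
SI base units of torque: kg·m²/s²

The claimed units kg·m²/s² match the derived units, so the claim is correct.

Answer: Yes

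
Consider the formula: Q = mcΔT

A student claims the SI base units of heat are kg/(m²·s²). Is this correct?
Units of each symbol in Q = mcΔT:
  m (mass): kg
  c (specific heat capacity, in J/(kg·K)): m²/(s²·K)
  ΔT (temperature change): K

Multiplying the contributions: [kg] · [m²/(s²·K)] · [K]
Adding exponents of each base unit: kg: 1, m: 2, s: -2
SI base units of heat: kg·m²/s²

The claimed units kg/(m²·s²) (exponents kg: 1, m: -2, s: -2) do not match the derived units kg·m²/s² (exponents kg: 1, m: 2, s: -2), so the claim is incorrect.

Answer: No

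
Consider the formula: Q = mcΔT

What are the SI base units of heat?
Units of each symbol in Q = mcΔT:
  m (mass): kg
  c (specific heat capacity, in J/(kg·K)): m²/(s²·K)
  ΔT (temperature change): K

Multiplying the contributions: [kg] · [m²/(s²·K)] · [K]
Adding exponents of each base unit: kg: 1, m: 2, s: -2
SI base units of heat: kg·m²/s²

Answer: kg·m²/s²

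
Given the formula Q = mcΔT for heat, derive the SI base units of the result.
Units of each symbol in Q = mcΔT:
  m (mass): kg
  c (specific heat capacity, in J/(kg·K)): m²/(s²·K)
  ΔT (temperature change): K

Multiplying the contributions: [kg] · [m²/(s²·K)] · [K]
Adding exponents of each base unit: kg: 1, m: 2, s: -2
SI base units of heat: kg·m²/s²

Answer: kg·m²/s²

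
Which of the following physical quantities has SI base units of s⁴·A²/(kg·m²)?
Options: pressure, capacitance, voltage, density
Checking the SI base units of each option:
  pressure (P = F/A): kg/(m·s²)  ✗
  capacitance (C = Q/V): s⁴·A²/(kg·m²)  ✓ matches
  voltage (V = IR): kg·m²/(s³·A)  ✗
  density (ρ = m/V): kg/m³  ✗

Only capacitance has units s⁴·A²/(kg·m²).

Answer: capacitance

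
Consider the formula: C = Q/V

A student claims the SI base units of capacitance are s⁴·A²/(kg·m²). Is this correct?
Units of each symbol in C = Q/V:
  Q (charge, in coulombs): s·A
  V (voltage, in volts): kg·m²/(s³·A)  → in the denominator, contributes s³·A/(kg·m²)

Multiplying the contributions: [s·A] · [s³·A/(kg·m²)]
Adding exponents of each base unit: kg: -1, m: -2, s: 4, A: 2
SI base units of capacitance: s⁴·A²/(kg·m²)

The claimed units s⁴·A²/(kg·m²) match the derived units, so the claim is correct.

Answer: Yes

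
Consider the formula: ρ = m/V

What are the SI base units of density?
Units of each symbol in ρ = m/V:
  m (mass): kg
  V (volume): m³  → in the denominator, contributes 1/m³

Multiplying the contributions: [kg] · [1/m³]
Adding exponents of each base unit: kg: 1, m: -3
SI base units of density: kg/m³

Answer: kg/m³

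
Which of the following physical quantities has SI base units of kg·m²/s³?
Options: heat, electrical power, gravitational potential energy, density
Checking the SI base units of each option:
  heat (Q = mcΔT): kg·m²/s²  ✗
  electrical power (P = IV): kg·m²/s³  ✓ matches
  gravitational potential energy (U = -GMm/r): kg·m²/s²  ✗
  density (ρ = m/V): kg/m³  ✗

Only electrical power has units kg·m²/s³.

Answer: electrical power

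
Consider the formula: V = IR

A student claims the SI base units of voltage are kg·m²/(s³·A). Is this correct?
Units of each symbol in V = IR:
  I (current): A
  R (resistance, in ohms): kg·m²/(s³·A²)

Multiplying the contributions: [A] · [kg·m²/(s³·A²)]
Adding exponents of each base unit: kg: 1, m: 2, s: -3, A: -1
SI base units of voltage: kg·m²/(s³·A)

The claimed units kg·m²/(s³·A) match the derived units, so the claim is correct.

Answer: Yes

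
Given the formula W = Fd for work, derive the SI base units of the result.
Units of each symbol in W = Fd:
  F (force): kg·m/s²
  d (displacement): m

Multiplying the contributions: [kg·m/s²] · [m]
Adding exponents of each base unit: kg: 1, m: 2, s: -2
SI base units of work: kg·m²/s²

Answer: kg·m²/s²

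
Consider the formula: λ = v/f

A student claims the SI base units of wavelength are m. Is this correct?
Units of each symbol in λ = v/f:
  v (wave speed): m/s
  f (frequency): 1/s  → in the denominator, contributes s

Multiplying the contributions: [m/s] · [s]
Adding exponents of each base unit: m: 1
SI base units of wavelength: m

The claimed units m match the derived units, so the claim is correct.

Answer: Yes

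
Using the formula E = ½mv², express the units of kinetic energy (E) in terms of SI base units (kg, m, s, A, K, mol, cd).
Units of each symbol in E = ½mv²:
  m (mass): kg
  v (speed): m/s  → to the power 2, contributes m²/s²
  The factor ½ is dimensionless.

Multiplying the contributions: [kg] · [m²/s²]
Adding exponents of each base unit: kg: 1, m: 2, s: -2
SI base units of kinetic energy: kg·m²/s²

Answer: kg·m²/s²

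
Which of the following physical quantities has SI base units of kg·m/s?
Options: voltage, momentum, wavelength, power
Checking the SI base units of each option:
  voltage (V = IR): kg·m²/(s³·A)  ✗
  momentum (p = mv): kg·m/s  ✓ matches
  wavelength (λ = v/f): m  ✗
  power (P = W/t): kg·m²/s³  ✗

Only momentum has units kg·m/s.

Answer: momentum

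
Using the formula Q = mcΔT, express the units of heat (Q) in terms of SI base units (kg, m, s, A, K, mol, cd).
Units of each symbol in Q = mcΔT:
  m (mass): kg
  c (specific heat capacity, in J/(kg·K)): m²/(s²·K)
  ΔT (temperature change): K

Multiplying the contributions: [kg] · [m²/(s²·K)] · [K]
Adding exponents of each base unit: kg: 1, m: 2, s: -2
SI base units of heat: kg·m²/s²

Answer: kg·m²/s²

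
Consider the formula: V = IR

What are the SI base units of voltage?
Units of each symbol in V = IR:
  I (current): A
  R (resistance, in ohms): kg·m²/(s³·A²)

Multiplying the contributions: [A] · [kg·m²/(s³·A²)]
Adding exponents of each base unit: kg: 1, m: 2, s: -3, A: -1
SI base units of voltage: kg·m²/(s³·A)

Answer: kg·m²/(s³·A)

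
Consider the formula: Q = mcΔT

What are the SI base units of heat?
Units of each symbol in Q = mcΔT:
  m (mass): kg
  c (specific heat capacity, in J/(kg·K)): m²/(s²·K)
  ΔT (temperature change): K

Multiplying the contributions: [kg] · [m²/(s²·K)] · [K]
Adding exponents of each base unit: kg: 1, m: 2, s: -2
SI base units of heat: kg·m²/s²

Answer: kg·m²/s²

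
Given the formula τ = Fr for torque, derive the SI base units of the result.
Units of each symbol in τ = Fr:
  F (force): kg·m/s²
  r (lever arm): m

Multiplying the contributions: [kg·m/s²] · [m]
Adding exponents of each base unit: kg: 1, m: 2, s: -2
SI base units of torque: kg·m²/s²

Answer: kg·m²/s²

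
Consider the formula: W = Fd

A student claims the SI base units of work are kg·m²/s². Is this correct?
Units of each symbol in W = Fd:
  F (force): kg·m/s²
  d (displacement): m

Multiplying the contributions: [kg·m/s²] · [m]
Adding exponents of each base unit: kg: 1, m: 2, s: -2
SI base units of work: kg·m²/s²

The claimed units kg·m²/s² match the derived units, so the claim is correct.

Answer: Yes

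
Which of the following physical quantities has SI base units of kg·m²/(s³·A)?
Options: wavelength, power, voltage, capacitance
Checking the SI base units of each option:
  wavelength (λ = v/f): m  ✗
  power (P = W/t): kg·m²/s³  ✗
  voltage (V = IR): kg·m²/(s³·A)  ✓ matches
  capacitance (C = Q/V): s⁴·A²/(kg·m²)  ✗

Only voltage has units kg·m²/(s³·A).

Answer: voltage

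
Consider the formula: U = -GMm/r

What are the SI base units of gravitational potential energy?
Units of each symbol in U = -GMm/r:
  G (gravitational constant): m³/(kg·s²)
  M (mass): kg
  m (mass): kg
  r (distance): m  → in the denominator, contributes 1/m
  The minus sign does not affect the units.

Multiplying the contributions: [m³/(kg·s²)] · [kg] · [kg] · [1/m]
Adding exponents of each base unit: kg: 1, m: 2, s: -2
SI base units of gravitational potential energy: kg·m²/s²

Answer: kg·m²/s²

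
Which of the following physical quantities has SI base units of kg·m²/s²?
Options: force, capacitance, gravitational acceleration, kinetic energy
Checking the SI base units of each option:
  force (F = ma): kg·m/s²  ✗
  capacitance (C = Q/V): s⁴·A²/(kg·m²)  ✗
  gravitational acceleration (g = GM/r²): m/s²  ✗
  kinetic energy (E = ½mv²): kg·m²/s²  ✓ matches

Only kinetic energy has units kg·m²/s².

Answer: kinetic energy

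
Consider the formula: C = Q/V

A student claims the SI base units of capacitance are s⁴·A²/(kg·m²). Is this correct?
Units of each symbol in C = Q/V:
  Q (charge, in coulombs): s·A
  V (voltage, in volts): kg·m²/(s³·A)  → in the denominator, contributes s³·A/(kg·m²)

Multiplying the contributions: [s·A] · [s³·A/(kg·m²)]
Adding exponents of each base unit: kg: -1, m: -2, s: 4, A: 2
SI base units of capacitance: s⁴·A²/(kg·m²)

The claimed units s⁴·A²/(kg·m²) match the derived units, so the claim is correct.

Answer: Yes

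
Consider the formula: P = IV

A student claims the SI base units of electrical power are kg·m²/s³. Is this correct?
Units of each symbol in P = IV:
  I (current): A
  V (voltage, in volts): kg·m²/(s³·A)

Multiplying the contributions: [A] · [kg·m²/(s³·A)]
Adding exponents of each base unit: kg: 1, m: 2, s: -3
SI base units of electrical power: kg·m²/s³

The claimed units kg·m²/s³ match the derived units, so the claim is correct.

Answer: Yes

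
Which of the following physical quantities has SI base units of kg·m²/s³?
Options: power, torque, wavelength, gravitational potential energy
Checking the SI base units of each option:
  power (P = W/t): kg·m²/s³  ✓ matches
  torque (τ = Fr): kg·m²/s²  ✗
  wavelength (λ = v/f): m  ✗
  gravitational potential energy (U = -GMm/r): kg·m²/s²  ✗

Only power has units kg·m²/s³.

Answer: power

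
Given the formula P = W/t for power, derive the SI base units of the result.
Units of each symbol in P = W/t:
  W (work): kg·m²/s²
  t (time): s  → in the denominator, contributes 1/s

Multiplying the contributions: [kg·m²/s²] · [1/s]
Adding exponents of each base unit: kg: 1, m: 2, s: -3
SI base units of power: kg·m²/s³

Answer: kg·m²/s³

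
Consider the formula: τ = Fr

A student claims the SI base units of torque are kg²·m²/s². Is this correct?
Units of each symbol in τ = Fr:
  F (force): kg·m/s²
  r (lever arm): m

Multiplying the contributions: [kg·m/s²] · [m]
Adding exponents of each base unit: kg: 1, m: 2, s: -2
SI base units of torque: kg·m²/s²

The claimed units kg²·m²/s² (exponents kg: 2, m: 2, s: -2) do not match the derived units kg·m²/s² (exponents kg: 1, m: 2, s: -2), so the claim is incorrect.

Answer: No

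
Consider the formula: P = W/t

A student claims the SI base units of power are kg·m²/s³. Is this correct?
Units of each symbol in P = W/t:
  W (work): kg·m²/s²
  t (time): s  → in the denominator, contributes 1/s

Multiplying the contributions: [kg·m²/s²] · [1/s]
Adding exponents of each base unit: kg: 1, m: 2, s: -3
SI base units of power: kg·m²/s³

The claimed units kg·m²/s³ match the derived units, so the claim is correct.

Answer: Yes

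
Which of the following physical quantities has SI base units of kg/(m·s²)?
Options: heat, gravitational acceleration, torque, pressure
Checking the SI base units of each option:
  heat (Q = mcΔT): kg·m²/s²  ✗
  gravitational acceleration (g = GM/r²): m/s²  ✗
  torque (τ = Fr): kg·m²/s²  ✗
  pressure (P = F/A): kg/(m·s²)  ✓ matches

Only pressure has units kg/(m·s²).

Answer: pressure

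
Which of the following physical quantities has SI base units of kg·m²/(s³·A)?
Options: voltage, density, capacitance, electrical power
Checking the SI base units of each option:
  voltage (V = IR): kg·m²/(s³·A)  ✓ matches
  density (ρ = m/V): kg/m³  ✗
  capacitance (C = Q/V): s⁴·A²/(kg·m²)  ✗
  electrical power (P = IV): kg·m²/s³  ✗

Only voltage has units kg·m²/(s³·A).

Answer: voltage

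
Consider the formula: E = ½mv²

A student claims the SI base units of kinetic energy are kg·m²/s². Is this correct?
Units of each symbol in E = ½mv²:
  m (mass): kg
  v (speed): m/s  → to the power 2, contributes m²/s²
  The factor ½ is dimensionless.

Multiplying the contributions: [kg] · [m²/s²]
Adding exponents of each base unit: kg: 1, m: 2, s: -2
SI base units of kinetic energy: kg·m²/s²

The claimed units kg·m²/s² match the derived units, so the claim is correct.

Answer: Yes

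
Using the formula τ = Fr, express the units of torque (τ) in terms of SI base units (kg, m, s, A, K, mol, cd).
Units of each symbol in τ = Fr:
  F (force): kg·m/s²
  r (lever arm): m

Multiplying the contributions: [kg·m/s²] · [m]
Adding exponents of each base unit: kg: 1, m: 2, s: -2
SI base units of torque: kg·m²/s²

Answer: kg·m²/s²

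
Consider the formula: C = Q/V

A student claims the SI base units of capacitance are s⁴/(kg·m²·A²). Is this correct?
Units of each symbol in C = Q/V:
  Q (charge, in coulombs): s·A
  V (voltage, in volts): kg·m²/(s³·A)  → in the denominator, contributes s³·A/(kg·m²)

Multiplying the contributions: [s·A] · [s³·A/(kg·m²)]
Adding exponents of each base unit: kg: -1, m: -2, s: 4, A: 2
SI base units of capacitance: s⁴·A²/(kg·m²)

The claimed units s⁴/(kg·m²·A²) (exponents kg: -1, m: -2, s: 4, A: -2) do not match the derived units s⁴·A²/(kg·m²) (exponents kg: -1, m: -2, s: 4, A: 2), so the claim is incorrect.

Answer: No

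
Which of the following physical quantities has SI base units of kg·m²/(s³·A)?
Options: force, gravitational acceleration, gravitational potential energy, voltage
Checking the SI base units of each option:
  force (F = ma): kg·m/s²  ✗
  gravitational acceleration (g = GM/r²): m/s²  ✗
  gravitational potential energy (U = -GMm/r): kg·m²/s²  ✗
  voltage (V = IR): kg·m²/(s³·A)  ✓ matches

Only voltage has units kg·m²/(s³·A).

Answer: voltage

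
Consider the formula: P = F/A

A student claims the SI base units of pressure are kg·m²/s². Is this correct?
Units of each symbol in P = F/A:
  F (force): kg·m/s²
  A (area): m²  → in the denominator, contributes 1/m²

Multiplying the contributions: [kg·m/s²] · [1/m²]
Adding exponents of each base unit: kg: 1, m: -1, s: -2
SI base units of pressure: kg/(m·s²)

The claimed units kg·m²/s² (exponents kg: 1, m: 2, s: -2) do not match the derived units kg/(m·s²) (exponents kg: 1, m: -1, s: -2), so the claim is incorrect.

Answer: No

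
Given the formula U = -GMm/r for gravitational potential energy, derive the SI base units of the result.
Units of each symbol in U = -GMm/r:
  G (gravitational constant): m³/(kg·s²)
  M (mass): kg
  m (mass): kg
  r (distance): m  → in the denominator, contributes 1/m
  The minus sign does not affect the units.

Multiplying the contributions: [m³/(kg·s²)] · [kg] · [kg] · [1/m]
Adding exponents of each base unit: kg: 1, m: 2, s: -2
SI base units of gravitational potential energy: kg·m²/s²

Answer: kg·m²/s²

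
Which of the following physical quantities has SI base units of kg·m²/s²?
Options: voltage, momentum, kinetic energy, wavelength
Checking the SI base units of each option:
  voltage (V = IR): kg·m²/(s³·A)  ✗
  momentum (p = mv): kg·m/s  ✗
  kinetic energy (E = ½mv²): kg·m²/s²  ✓ matches
  wavelength (λ = v/f): m  ✗

Only kinetic energy has units kg·m²/s².

Answer: kinetic energy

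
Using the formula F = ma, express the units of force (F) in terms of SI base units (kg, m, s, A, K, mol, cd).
Units of each symbol in F = ma:
  m (mass): kg
  a (acceleration): m/s²

Multiplying the contributions: [kg] · [m/s²]
Adding exponents of each base unit: kg: 1, m: 1, s: -2
SI base units of force: kg·m/s²

Answer: kg·m/s²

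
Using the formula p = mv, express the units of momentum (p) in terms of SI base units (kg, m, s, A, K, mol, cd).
Units of each symbol in p = mv:
  m (mass): kg
  v (velocity): m/s

Multiplying the contributions: [kg] · [m/s]
Adding exponents of each base unit: kg: 1, m: 1, s: -1
SI base units of momentum: kg·m/s

Answer: kg·m/s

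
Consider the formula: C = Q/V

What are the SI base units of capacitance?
Units of each symbol in C = Q/V:
  Q (charge, in coulombs): s·A
  V (voltage, in volts): kg·m²/(s³·A)  → in the denominator, contributes s³·A/(kg·m²)

Multiplying the contributions: [s·A] · [s³·A/(kg·m²)]
Adding exponents of each base unit: kg: -1, m: -2, s: 4, A: 2
SI base units of capacitance: s⁴·A²/(kg·m²)

Answer: s⁴·A²/(kg·m²)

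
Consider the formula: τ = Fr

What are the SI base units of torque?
Units of each symbol in τ = Fr:
  F (force): kg·m/s²
  r (lever arm): m

Multiplying the contributions: [kg·m/s²] · [m]
Adding exponents of each base unit: kg: 1, m: 2, s: -2
SI base units of torque: kg·m²/s²

Answer: kg·m²/s²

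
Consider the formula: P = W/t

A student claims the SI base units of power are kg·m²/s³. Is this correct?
Units of each symbol in P = W/t:
  W (work): kg·m²/s²
  t (time): s  → in the denominator, contributes 1/s

Multiplying the contributions: [kg·m²/s²] · [1/s]
Adding exponents of each base unit: kg: 1, m: 2, s: -3
SI base units of power: kg·m²/s³

The claimed units kg·m²/s³ match the derived units, so the claim is correct.

Answer: Yes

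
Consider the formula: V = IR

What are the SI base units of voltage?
Units of each symbol in V = IR:
  I (current): A
  R (resistance, in ohms): kg·m²/(s³·A²)

Multiplying the contributions: [A] · [kg·m²/(s³·A²)]
Adding exponents of each base unit: kg: 1, m: 2, s: -3, A: -1
SI base units of voltage: kg·m²/(s³·A)

Answer: kg·m²/(s³·A)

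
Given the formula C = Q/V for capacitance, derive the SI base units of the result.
Units of each symbol in C = Q/V:
  Q (charge, in coulombs): s·A
  V (voltage, in volts): kg·m²/(s³·A)  → in the denominator, contributes s³·A/(kg·m²)

Multiplying the contributions: [s·A] · [s³·A/(kg·m²)]
Adding exponents of each base unit: kg: -1, m: -2, s: 4, A: 2
SI base units of capacitance: s⁴·A²/(kg·m²)

Answer: s⁴·A²/(kg·m²)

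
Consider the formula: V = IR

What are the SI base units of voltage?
Units of each symbol in V = IR:
  I (current): A
  R (resistance, in ohms): kg·m²/(s³·A²)

Multiplying the contributions: [A] · [kg·m²/(s³·A²)]
Adding exponents of each base unit: kg: 1, m: 2, s: -3, A: -1
SI base units of voltage: kg·m²/(s³·A)

Answer: kg·m²/(s³·A)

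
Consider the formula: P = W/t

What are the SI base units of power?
Units of each symbol in P = W/t:
  W (work): kg·m²/s²
  t (time): s  → in the denominator, contributes 1/s

Multiplying the contributions: [kg·m²/s²] · [1/s]
Adding exponents of each base unit: kg: 1, m: 2, s: -3
SI base units of power: kg·m²/s³

Answer: kg·m²/s³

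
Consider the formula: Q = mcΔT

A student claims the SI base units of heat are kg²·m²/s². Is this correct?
Units of each symbol in Q = mcΔT:
  m (mass): kg
  c (specific heat capacity, in J/(kg·K)): m²/(s²·K)
  ΔT (temperature change): K

Multiplying the contributions: [kg] · [m²/(s²·K)] · [K]
Adding exponents of each base unit: kg: 1, m: 2, s: -2
SI base units of heat: kg·m²/s²

The claimed units kg²·m²/s² (exponents kg: 2, m: 2, s: -2) do not match the derived units kg·m²/s² (exponents kg: 1, m: 2, s: -2), so the claim is incorrect.

Answer: No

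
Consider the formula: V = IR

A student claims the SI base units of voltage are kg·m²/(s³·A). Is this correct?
Units of each symbol in V = IR:
  I (current): A
  R (resistance, in ohms): kg·m²/(s³·A²)

Multiplying the contributions: [A] · [kg·m²/(s³·A²)]
Adding exponents of each base unit: kg: 1, m: 2, s: -3, A: -1
SI base units of voltage: kg·m²/(s³·A)

The claimed units kg·m²/(s³·A) match the derived units, so the claim is correct.

Answer: Yes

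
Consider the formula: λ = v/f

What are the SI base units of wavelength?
Units of each symbol in λ = v/f:
  v (wave speed): m/s
  f (frequency): 1/s  → in the denominator, contributes s

Multiplying the contributions: [m/s] · [s]
Adding exponents of each base unit: m: 1
SI base units of wavelength: m

Answer: m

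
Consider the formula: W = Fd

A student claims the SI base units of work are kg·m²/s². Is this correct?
Units of each symbol in W = Fd:
  F (force): kg·m/s²
  d (displacement): m

Multiplying the contributions: [kg·m/s²] · [m]
Adding exponents of each base unit: kg: 1, m: 2, s: -2
SI base units of work: kg·m²/s²

The claimed units kg·m²/s² match the derived units, so the claim is correct.

Answer: Yes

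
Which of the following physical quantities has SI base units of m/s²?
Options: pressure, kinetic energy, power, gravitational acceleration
Checking the SI base units of each option:
  pressure (P = F/A): kg/(m·s²)  ✗
  kinetic energy (E = ½mv²): kg·m²/s²  ✗
  power (P = W/t): kg·m²/s³  ✗
  gravitational acceleration (g = GM/r²): m/s²  ✓ matches

Only gravitational acceleration has units m/s².

Answer: gravitational acceleration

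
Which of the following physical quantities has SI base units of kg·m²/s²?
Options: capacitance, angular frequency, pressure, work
Checking the SI base units of each option:
  capacitance (C = Q/V): s⁴·A²/(kg·m²)  ✗
  angular frequency (ω = 2πf): 1/s  ✗
  pressure (P = F/A): kg/(m·s²)  ✗
  work (W = Fd): kg·m²/s²  ✓ matches

Only work has units kg·m²/s².

Answer: work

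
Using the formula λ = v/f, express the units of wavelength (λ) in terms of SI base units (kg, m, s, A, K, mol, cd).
Units of each symbol in λ = v/f:
  v (wave speed): m/s
  f (frequency): 1/s  → in the denominator, contributes s

Multiplying the contributions: [m/s] · [s]
Adding exponents of each base unit: m: 1
SI base units of wavelength: m

Answer: m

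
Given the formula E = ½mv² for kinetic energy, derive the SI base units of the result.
Units of each symbol in E = ½mv²:
  m (mass): kg
  v (speed): m/s  → to the power 2, contributes m²/s²
  The factor ½ is dimensionless.

Multiplying the contributions: [kg] · [m²/s²]
Adding exponents of each base unit: kg: 1, m: 2, s: -2
SI base units of kinetic energy: kg·m²/s²

Answer: kg·m²/s²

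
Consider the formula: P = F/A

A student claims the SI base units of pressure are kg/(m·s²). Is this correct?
Units of each symbol in P = F/A:
  F (force): kg·m/s²
  A (area): m²  → in the denominator, contributes 1/m²

Multiplying the contributions: [kg·m/s²] · [1/m²]
Adding exponents of each base unit: kg: 1, m: -1, s: -2
SI base units of pressure: kg/(m·s²)

The claimed units kg/(m·s²) match the derived units, so the claim is correct.

Answer: Yes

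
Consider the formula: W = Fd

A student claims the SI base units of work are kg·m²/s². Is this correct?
Units of each symbol in W = Fd:
  F (force): kg·m/s²
  d (displacement): m

Multiplying the contributions: [kg·m/s²] · [m]
Adding exponents of each base unit: kg: 1, m: 2, s: -2
SI base units of work: kg·m²/s²

The claimed units kg·m²/s² match the derived units, so the claim is correct.

Answer: Yes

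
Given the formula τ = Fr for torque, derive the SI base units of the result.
Units of each symbol in τ = Fr:
  F (force): kg·m/s²
  r (lever arm): m

Multiplying the contributions: [kg·m/s²] · [m]
Adding exponents of each base unit: kg: 1, m: 2, s: -2
SI base units of torque: kg·m²/s²

Answer: kg·m²/s²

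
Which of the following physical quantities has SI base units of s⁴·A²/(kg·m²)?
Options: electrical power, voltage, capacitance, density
Checking the SI base units of each option:
  electrical power (P = IV): kg·m²/s³  ✗
  voltage (V = IR): kg·m²/(s³·A)  ✗
  capacitance (C = Q/V): s⁴·A²/(kg·m²)  ✓ matches
  density (ρ = m/V): kg/m³  ✗

Only capacitance has units s⁴·A²/(kg·m²).

Answer: capacitance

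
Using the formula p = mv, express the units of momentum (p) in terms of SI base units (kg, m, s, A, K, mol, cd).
Units of each symbol in p = mv:
  m (mass): kg
  v (velocity): m/s

Multiplying the contributions: [kg] · [m/s]
Adding exponents of each base unit: kg: 1, m: 1, s: -1
SI base units of momentum: kg·m/s

Answer: kg·m/s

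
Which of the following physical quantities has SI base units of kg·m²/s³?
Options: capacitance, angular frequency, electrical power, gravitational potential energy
Checking the SI base units of each option:
  capacitance (C = Q/V): s⁴·A²/(kg·m²)  ✗
  angular frequency (ω = 2πf): 1/s  ✗
  electrical power (P = IV): kg·m²/s³  ✓ matches
  gravitational potential energy (U = -GMm/r): kg·m²/s²  ✗

Only electrical power has units kg·m²/s³.

Answer: electrical power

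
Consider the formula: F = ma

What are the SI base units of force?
Units of each symbol in F = ma:
  m (mass): kg
  a (acceleration): m/s²

Multiplying the contributions: [kg] · [m/s²]
Adding exponents of each base unit: kg: 1, m: 1, s: -2
SI base units of force: kg·m/s²

Answer: kg·m/s²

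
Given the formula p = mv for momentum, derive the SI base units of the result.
Units of each symbol in p = mv:
  m (mass): kg
  v (velocity): m/s

Multiplying the contributions: [kg] · [m/s]
Adding exponents of each base unit: kg: 1, m: 1, s: -1
SI base units of momentum: kg·m/s

Answer: kg·m/s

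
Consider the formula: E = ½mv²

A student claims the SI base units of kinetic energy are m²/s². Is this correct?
Units of each symbol in E = ½mv²:
  m (mass): kg
  v (speed): m/s  → to the power 2, contributes m²/s²
  The factor ½ is dimensionless.

Multiplying the contributions: [kg] · [m²/s²]
Adding exponents of each base unit: kg: 1, m: 2, s: -2
SI base units of kinetic energy: kg·m²/s²

The claimed units m²/s² (exponents m: 2, s: -2) do not match the derived units kg·m²/s² (exponents kg: 1, m: 2, s: -2), so the claim is incorrect.

Answer: No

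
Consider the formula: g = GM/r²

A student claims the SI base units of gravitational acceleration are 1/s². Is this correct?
Units of each symbol in g = GM/r²:
  G (gravitational constant): m³/(kg·s²)
  M (mass): kg
  r (distance): m  → to the power 2 in the denominator, contributes 1/m²

Multiplying the contributions: [m³/(kg·s²)] · [kg] · [1/m²]
Adding exponents of each base unit: m: 1, s: -2
SI base units of gravitational acceleration: m/s²

The claimed units 1/s² (exponents s: -2) do not match the derived units m/s² (exponents m: 1, s: -2), so the claim is incorrect.

Answer: No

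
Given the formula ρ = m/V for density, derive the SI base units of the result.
Units of each symbol in ρ = m/V:
  m (mass): kg
  V (volume): m³  → in the denominator, contributes 1/m³

Multiplying the contributions: [kg] · [1/m³]
Adding exponents of each base unit: kg: 1, m: -3
SI base units of density: kg/m³

Answer: kg/m³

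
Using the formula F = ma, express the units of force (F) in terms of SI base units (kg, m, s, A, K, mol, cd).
Units of each symbol in F = ma:
  m (mass): kg
  a (acceleration): m/s²

Multiplying the contributions: [kg] · [m/s²]
Adding exponents of each base unit: kg: 1, m: 1, s: -2
SI base units of force: kg·m/s²

Answer: kg·m/s²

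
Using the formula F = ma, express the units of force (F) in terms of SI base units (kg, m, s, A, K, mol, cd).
Units of each symbol in F = ma:
  m (mass): kg
  a (acceleration): m/s²

Multiplying the contributions: [kg] · [m/s²]
Adding exponents of each base unit: kg: 1, m: 1, s: -2
SI base units of force: kg·m/s²

Answer: kg·m/s²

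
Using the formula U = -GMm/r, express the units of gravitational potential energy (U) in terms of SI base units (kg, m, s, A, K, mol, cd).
Units of each symbol in U = -GMm/r:
  G (gravitational constant): m³/(kg·s²)
  M (mass): kg
  m (mass): kg
  r (distance): m  → in the denominator, contributes 1/m
  The minus sign does not affect the units.

Multiplying the contributions: [m³/(kg·s²)] · [kg] · [kg] · [1/m]
Adding exponents of each base unit: kg: 1, m: 2, s: -2
SI base units of gravitational potential energy: kg·m²/s²

Answer: kg·m²/s²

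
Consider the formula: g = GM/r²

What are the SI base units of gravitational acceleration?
Units of each symbol in g = GM/r²:
  G (gravitational constant): m³/(kg·s²)
  M (mass): kg
  r (distance): m  → to the power 2 in the denominator, contributes 1/m²

Multiplying the contributions: [m³/(kg·s²)] · [kg] · [1/m²]
Adding exponents of each base unit: m: 1, s: -2
SI base units of gravitational acceleration: m/s²

Answer: m/s²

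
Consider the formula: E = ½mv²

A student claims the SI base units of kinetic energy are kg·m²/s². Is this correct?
Units of each symbol in E = ½mv²:
  m (mass): kg
  v (speed): m/s  → to the power 2, contributes m²/s²
  The factor ½ is dimensionless.

Multiplying the contributions: [kg] · [m²/s²]
Adding exponents of each base unit: kg: 1, m: 2, s: -2
SI base units of kinetic energy: kg·m²/s²

The claimed units kg·m²/s² match the derived units, so the claim is correct.

Answer: Yes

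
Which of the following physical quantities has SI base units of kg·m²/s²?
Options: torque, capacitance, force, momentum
Checking the SI base units of each option:
  torque (τ = Fr): kg·m²/s²  ✓ matches
  capacitance (C = Q/V): s⁴·A²/(kg·m²)  ✗
  force (F = ma): kg·m/s²  ✗
  momentum (p = mv): kg·m/s  ✗

Only torque has units kg·m²/s².

Answer: torque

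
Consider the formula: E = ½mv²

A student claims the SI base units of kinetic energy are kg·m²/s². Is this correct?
Units of each symbol in E = ½mv²:
  m (mass): kg
  v (speed): m/s  → to the power 2, contributes m²/s²
  The factor ½ is dimensionless.

Multiplying the contributions: [kg] · [m²/s²]
Adding exponents of each base unit: kg: 1, m: 2, s: -2
SI base units of kinetic energy: kg·m²/s²

The claimed units kg·m²/s² match the derived units, so the claim is correct.

Answer: Yes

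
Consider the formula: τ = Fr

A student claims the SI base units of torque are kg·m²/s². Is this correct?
Units of each symbol in τ = Fr:
  F (force): kg·m/s²
  r (lever arm): m

Multiplying the contributions: [kg·m/s²] · [m]
Adding exponents of each base unit: kg: 1, m: 2, s: -2
SI base units of torque: kg·m²/s²

The claimed units kg·m²/s² match the derived units, so the claim is correct.

Answer: Yes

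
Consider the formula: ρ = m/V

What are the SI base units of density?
Units of each symbol in ρ = m/V:
  m (mass): kg
  V (volume): m³  → in the denominator, contributes 1/m³

Multiplying the contributions: [kg] · [1/m³]
Adding exponents of each base unit: kg: 1, m: -3
SI base units of density: kg/m³

Answer: kg/m³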